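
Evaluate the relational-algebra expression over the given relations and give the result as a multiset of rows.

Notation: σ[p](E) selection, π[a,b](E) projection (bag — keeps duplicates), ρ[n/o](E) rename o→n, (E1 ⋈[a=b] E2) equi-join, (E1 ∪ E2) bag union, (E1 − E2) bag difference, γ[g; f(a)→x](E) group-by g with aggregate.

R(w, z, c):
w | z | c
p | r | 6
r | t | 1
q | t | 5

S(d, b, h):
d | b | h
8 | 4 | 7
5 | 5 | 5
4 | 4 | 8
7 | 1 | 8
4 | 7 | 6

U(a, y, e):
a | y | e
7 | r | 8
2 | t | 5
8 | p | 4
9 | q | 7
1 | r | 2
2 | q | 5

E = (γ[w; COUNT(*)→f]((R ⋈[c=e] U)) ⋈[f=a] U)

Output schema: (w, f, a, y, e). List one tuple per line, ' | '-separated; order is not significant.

Stepwise |·|:
  R → 3
  U → 6
  (R ⋈[c=e] U) → 2
  γ[w; COUNT(*)→f]((R ⋈[c=e] U)) → 1
  U → 6
  (γ[w; COUNT(*)→f]((R ⋈[c=e] U)) ⋈[f=a] U) → 2

== RESULT ==
w | f | a | y | e
q | 2 | 2 | q | 5
q | 2 | 2 | t | 5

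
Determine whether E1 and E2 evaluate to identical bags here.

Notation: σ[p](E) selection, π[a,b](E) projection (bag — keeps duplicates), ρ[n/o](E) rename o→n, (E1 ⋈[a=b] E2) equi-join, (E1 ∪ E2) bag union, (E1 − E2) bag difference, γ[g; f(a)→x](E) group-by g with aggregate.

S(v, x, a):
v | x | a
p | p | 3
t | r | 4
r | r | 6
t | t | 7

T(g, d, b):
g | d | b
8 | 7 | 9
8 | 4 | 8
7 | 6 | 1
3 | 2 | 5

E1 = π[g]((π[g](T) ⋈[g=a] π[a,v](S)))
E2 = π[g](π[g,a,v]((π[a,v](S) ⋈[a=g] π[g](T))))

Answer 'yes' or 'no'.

E1 subexpression sizes:
  T → 4
  π[g](T) → 4
  S → 4
  π[a,v](S) → 4
  (π[g](T) ⋈[g=a] π[a,v](S)) → 2
  π[g]((π[g](T) ⋈[g=a] π[a,v](S))) → 2
E2 subexpression sizes:
  S → 4
  π[a,v](S) → 4
  T → 4
  π[g](T) → 4
  (π[a,v](S) ⋈[a=g] π[g](T)) → 2
  π[g,a,v]((π[a,v](S) ⋈[a=g] π[g](T))) → 2
  π[g](π[g,a,v]((π[a,v](S) ⋈[a=g] π[g](T)))) → 2

E1 and E2 produce the same multiset:
g
3
7

yes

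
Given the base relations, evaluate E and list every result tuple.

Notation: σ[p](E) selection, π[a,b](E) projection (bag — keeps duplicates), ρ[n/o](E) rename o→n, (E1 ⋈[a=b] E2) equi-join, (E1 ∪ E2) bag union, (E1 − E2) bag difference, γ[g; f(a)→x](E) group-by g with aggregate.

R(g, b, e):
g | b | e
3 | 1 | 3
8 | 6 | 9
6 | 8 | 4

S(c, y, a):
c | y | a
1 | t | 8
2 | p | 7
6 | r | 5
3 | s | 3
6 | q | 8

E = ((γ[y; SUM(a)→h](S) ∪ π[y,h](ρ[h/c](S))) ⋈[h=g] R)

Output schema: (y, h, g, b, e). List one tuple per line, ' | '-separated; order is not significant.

Subexpression sizes:
  S → 5
  γ[y; SUM(a)→h](S) → 5
  S → 5
  ρ[h/c](S) → 5
  π[y,h](ρ[h/c](S)) → 5
  (γ[y; SUM(a)→h](S) ∪ π[y,h](ρ[h/c](S))) → 10
  R → 3
  ((γ[y; SUM(a)→h](S) ∪ π[y,h](ρ[h/c](S))) ⋈[h=g] R) → 6

== RESULT ==
y | h | g | b | e
q | 6 | 6 | 8 | 4
q | 8 | 8 | 6 | 9
r | 6 | 6 | 8 | 4
s | 3 | 3 | 1 | 3
s | 3 | 3 | 1 | 3
t | 8 | 8 | 6 | 9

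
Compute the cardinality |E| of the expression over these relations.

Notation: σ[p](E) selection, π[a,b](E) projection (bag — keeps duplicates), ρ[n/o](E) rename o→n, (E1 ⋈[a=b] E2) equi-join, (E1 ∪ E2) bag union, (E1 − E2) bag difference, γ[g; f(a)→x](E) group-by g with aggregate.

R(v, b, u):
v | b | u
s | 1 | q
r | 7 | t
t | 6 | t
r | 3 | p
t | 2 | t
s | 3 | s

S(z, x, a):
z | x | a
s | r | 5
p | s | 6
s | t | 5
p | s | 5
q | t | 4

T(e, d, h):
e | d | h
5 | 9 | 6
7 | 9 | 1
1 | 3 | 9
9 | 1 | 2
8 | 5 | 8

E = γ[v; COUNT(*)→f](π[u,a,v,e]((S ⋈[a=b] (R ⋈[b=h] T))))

Row counts bottom-up:
  S → 5
  R → 6
  T → 5
  (R ⋈[b=h] T) → 3
  (S ⋈[a=b] (R ⋈[b=h] T)) → 1
  π[u,a,v,e]((S ⋈[a=b] (R ⋈[b=h] T))) → 1
  γ[v; COUNT(*)→f](π[u,a,v,e]((S ⋈[a=b] (R ⋈[b=h] T)))) → 1

|E| = 1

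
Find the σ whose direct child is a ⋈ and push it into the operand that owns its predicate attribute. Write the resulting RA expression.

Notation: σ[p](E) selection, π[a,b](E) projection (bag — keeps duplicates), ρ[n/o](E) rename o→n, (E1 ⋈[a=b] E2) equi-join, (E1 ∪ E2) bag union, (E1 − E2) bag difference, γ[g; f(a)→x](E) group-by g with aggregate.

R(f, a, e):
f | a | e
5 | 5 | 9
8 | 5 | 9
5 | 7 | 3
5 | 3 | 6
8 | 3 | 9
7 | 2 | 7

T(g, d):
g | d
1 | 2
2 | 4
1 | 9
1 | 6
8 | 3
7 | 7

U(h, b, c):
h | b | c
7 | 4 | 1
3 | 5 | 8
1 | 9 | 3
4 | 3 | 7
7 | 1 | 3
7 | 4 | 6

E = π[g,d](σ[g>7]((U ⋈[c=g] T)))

σ filters on g, owned by the right side.
E' = π[g,d]((U ⋈[c=g] σ[g>7](T)))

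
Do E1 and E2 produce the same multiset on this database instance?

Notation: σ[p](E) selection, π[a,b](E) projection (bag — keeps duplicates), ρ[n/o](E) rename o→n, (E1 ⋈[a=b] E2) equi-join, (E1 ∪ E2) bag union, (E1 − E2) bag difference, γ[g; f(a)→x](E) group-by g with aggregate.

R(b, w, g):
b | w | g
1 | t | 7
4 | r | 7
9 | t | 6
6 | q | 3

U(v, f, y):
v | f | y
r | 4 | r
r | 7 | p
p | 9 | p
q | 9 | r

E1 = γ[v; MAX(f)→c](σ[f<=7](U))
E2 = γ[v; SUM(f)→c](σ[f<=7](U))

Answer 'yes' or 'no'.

E1 stepwise |·|:
  U → 4
  σ[f<=7](U) → 2
  γ[v; MAX(f)→c](σ[f<=7](U)) → 1
E2 stepwise |·|:
  U → 4
  σ[f<=7](U) → 2
  γ[v; SUM(f)→c](σ[f<=7](U)) → 1

E1 result:
v | c
r | 7
E2 result:
v | c
r | 11
Witness: ('r', 7) appears 1× in E1 but 0× in E2.

no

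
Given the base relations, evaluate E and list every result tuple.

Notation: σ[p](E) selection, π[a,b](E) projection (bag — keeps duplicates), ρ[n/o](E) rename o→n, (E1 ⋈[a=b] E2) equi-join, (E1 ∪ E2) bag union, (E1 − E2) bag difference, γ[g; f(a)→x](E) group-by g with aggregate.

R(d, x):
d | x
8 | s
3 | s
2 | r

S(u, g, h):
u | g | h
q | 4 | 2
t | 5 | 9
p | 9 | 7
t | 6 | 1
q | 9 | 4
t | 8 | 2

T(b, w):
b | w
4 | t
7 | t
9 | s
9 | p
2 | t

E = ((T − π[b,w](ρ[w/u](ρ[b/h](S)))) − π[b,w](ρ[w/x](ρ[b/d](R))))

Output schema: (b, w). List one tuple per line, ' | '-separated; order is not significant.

Subexpression sizes:
  T → 5
  S → 6
  ρ[b/h](S) → 6
  ρ[w/u](ρ[b/h](S)) → 6
  π[b,w](ρ[w/u](ρ[b/h](S))) → 6
  (T − π[b,w](ρ[w/u](ρ[b/h](S)))) → 4
  R → 3
  ρ[b/d](R) → 3
  ρ[w/x](ρ[b/d](R)) → 3
  π[b,w](ρ[w/x](ρ[b/d](R))) → 3
  ((T − π[b,w](ρ[w/u](ρ[b/h](S)))) − π[b,w](ρ[w/x](ρ[b/d](R)))) → 4

== RESULT ==
b | w
4 | t
7 | t
9 | p
9 | s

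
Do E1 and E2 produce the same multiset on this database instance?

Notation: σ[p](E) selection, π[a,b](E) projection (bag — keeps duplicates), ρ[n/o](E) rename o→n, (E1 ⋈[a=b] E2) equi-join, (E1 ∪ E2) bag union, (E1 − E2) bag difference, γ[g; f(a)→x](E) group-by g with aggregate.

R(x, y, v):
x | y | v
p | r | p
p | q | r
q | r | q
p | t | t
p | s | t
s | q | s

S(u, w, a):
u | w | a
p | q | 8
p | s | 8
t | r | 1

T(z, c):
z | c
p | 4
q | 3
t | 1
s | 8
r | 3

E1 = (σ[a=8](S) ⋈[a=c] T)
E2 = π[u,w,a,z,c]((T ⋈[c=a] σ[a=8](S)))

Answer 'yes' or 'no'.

E1 per-node cardinality:
  S → 3
  σ[a=8](S) → 2
  T → 5
  (σ[a=8](S) ⋈[a=c] T) → 2
E2 per-node cardinality:
  T → 5
  S → 3
  σ[a=8](S) → 2
  (T ⋈[c=a] σ[a=8](S)) → 2
  π[u,w,a,z,c]((T ⋈[c=a] σ[a=8](S))) → 2

E1 and E2 produce the same multiset:
u | w | a | z | c
p | q | 8 | s | 8
p | s | 8 | s | 8

yes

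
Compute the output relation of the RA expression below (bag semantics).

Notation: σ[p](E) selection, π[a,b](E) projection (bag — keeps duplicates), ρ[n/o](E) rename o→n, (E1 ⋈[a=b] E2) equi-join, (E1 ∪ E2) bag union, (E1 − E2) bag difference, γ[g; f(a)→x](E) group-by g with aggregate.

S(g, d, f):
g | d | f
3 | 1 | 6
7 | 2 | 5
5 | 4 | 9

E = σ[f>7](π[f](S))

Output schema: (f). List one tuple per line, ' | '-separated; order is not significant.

Per-node cardinality:
  S → 3
  π[f](S) → 3
  σ[f>7](π[f](S)) → 1

== RESULT ==
f
9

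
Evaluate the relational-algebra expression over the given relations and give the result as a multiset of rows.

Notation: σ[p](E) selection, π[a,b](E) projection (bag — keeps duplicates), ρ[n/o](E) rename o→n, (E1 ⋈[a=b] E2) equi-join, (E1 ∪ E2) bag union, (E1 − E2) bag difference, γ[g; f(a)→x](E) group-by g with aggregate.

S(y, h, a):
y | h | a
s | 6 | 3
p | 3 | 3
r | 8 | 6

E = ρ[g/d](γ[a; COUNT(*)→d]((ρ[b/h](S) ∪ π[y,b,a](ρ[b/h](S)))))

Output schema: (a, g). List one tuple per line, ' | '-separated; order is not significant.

Stepwise |·|:
  S → 3
  ρ[b/h](S) → 3
  S → 3
  ρ[b/h](S) → 3
  π[y,b,a](ρ[b/h](S)) → 3
  (ρ[b/h](S) ∪ π[y,b,a](ρ[b/h](S))) → 6
  γ[a; COUNT(*)→d]((ρ[b/h](S) ∪ π[y,b,a](ρ[b/h](S)))) → 2
  ρ[g/d](γ[a; COUNT(*)→d]((ρ[b/h](S) ∪ π[y,b,a](ρ[b/h](S))))) → 2

== RESULT ==
a | g
3 | 4
6 | 2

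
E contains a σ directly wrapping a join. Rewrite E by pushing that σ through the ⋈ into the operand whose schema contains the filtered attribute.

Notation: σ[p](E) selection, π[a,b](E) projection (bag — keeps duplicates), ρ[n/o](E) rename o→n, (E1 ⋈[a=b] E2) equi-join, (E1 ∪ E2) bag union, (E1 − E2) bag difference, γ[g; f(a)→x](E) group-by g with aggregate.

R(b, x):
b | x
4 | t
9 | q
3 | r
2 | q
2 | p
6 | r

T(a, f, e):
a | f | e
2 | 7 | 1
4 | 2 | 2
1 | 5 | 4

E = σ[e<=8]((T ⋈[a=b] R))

σ filters on e, owned by the left side.
E' = (σ[e<=8](T) ⋈[a=b] R)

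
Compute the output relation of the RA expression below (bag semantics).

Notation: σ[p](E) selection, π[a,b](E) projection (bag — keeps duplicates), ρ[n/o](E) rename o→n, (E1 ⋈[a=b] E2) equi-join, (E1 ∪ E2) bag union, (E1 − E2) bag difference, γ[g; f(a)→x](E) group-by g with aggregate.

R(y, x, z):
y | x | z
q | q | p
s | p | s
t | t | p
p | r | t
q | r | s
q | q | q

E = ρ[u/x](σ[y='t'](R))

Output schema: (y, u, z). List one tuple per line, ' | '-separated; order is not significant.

Per-node cardinality:
  R → 6
  σ[y='t'](R) → 1
  ρ[u/x](σ[y='t'](R)) → 1

== RESULT ==
y | u | z
t | t | p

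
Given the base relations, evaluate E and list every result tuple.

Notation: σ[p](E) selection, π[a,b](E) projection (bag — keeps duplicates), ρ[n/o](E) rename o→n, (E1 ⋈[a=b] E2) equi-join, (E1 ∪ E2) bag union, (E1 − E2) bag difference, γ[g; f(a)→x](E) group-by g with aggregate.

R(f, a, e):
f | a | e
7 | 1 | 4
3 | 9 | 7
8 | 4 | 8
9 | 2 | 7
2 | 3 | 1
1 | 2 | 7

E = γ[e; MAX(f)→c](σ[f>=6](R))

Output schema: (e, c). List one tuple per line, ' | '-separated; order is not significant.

Per-node cardinality:
  R → 6
  σ[f>=6](R) → 3
  γ[e; MAX(f)→c](σ[f>=6](R)) → 3

== RESULT ==
e | c
4 | 7
7 | 9
8 | 8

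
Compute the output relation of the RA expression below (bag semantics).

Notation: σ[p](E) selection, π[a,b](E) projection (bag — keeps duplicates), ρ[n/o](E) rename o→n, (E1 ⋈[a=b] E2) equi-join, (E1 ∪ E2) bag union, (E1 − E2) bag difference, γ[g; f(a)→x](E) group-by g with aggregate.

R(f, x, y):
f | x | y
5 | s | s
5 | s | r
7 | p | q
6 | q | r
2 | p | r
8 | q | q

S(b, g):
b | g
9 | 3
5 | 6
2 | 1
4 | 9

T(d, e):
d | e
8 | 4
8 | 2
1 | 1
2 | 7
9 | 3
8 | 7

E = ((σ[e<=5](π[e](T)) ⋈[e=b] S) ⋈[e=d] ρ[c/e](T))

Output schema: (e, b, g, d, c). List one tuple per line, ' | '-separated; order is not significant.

Subexpression sizes:
  T → 6
  π[e](T) → 6
  σ[e<=5](π[e](T)) → 4
  S → 4
  (σ[e<=5](π[e](T)) ⋈[e=b] S) → 2
  T → 6
  ρ[c/e](T) → 6
  ((σ[e<=5](π[e](T)) ⋈[e=b] S) ⋈[e=d] ρ[c/e](T)) → 1

== RESULT ==
e | b | g | d | c
2 | 2 | 1 | 2 | 7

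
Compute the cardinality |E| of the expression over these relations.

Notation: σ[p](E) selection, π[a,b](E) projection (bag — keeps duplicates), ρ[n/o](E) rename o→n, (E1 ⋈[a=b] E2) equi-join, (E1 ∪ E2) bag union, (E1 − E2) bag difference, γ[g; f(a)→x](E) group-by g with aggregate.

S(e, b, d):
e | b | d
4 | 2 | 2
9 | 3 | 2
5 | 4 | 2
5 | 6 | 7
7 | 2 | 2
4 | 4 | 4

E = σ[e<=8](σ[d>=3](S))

Row counts bottom-up:
  S → 6
  σ[d>=3](S) → 2
  σ[e<=8](σ[d>=3](S)) → 2

|E| = 2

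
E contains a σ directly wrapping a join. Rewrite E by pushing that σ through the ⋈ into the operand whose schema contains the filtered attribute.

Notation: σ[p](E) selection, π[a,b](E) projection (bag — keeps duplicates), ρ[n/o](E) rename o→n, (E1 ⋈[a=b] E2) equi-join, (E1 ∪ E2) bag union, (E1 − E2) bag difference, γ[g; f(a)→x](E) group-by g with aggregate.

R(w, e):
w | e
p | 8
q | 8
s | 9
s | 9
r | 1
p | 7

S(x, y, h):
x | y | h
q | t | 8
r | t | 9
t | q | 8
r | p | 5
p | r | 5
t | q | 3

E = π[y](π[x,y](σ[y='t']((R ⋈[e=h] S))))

σ filters on y, owned by the right side.
E' = π[y](π[x,y]((R ⋈[e=h] σ[y='t'](S))))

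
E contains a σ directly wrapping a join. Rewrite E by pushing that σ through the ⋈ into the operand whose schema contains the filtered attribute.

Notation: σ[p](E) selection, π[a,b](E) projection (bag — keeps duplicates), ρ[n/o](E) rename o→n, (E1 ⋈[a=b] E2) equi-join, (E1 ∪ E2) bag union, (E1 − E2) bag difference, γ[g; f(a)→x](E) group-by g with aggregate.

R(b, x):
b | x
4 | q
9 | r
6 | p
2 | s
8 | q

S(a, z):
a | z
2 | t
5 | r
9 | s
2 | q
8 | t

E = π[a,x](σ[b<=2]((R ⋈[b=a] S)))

σ filters on b, owned by the left side.
E' = π[a,x]((σ[b<=2](R) ⋈[b=a] S))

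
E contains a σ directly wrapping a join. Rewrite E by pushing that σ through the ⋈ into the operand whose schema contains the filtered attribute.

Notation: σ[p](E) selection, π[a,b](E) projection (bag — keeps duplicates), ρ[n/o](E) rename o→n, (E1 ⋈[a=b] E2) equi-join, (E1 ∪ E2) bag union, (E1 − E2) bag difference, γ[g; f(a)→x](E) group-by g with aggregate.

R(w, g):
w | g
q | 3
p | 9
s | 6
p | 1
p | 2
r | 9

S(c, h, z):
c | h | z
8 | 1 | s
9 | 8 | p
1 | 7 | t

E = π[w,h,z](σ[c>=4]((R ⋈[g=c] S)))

σ filters on c, owned by the right side.
E' = π[w,h,z]((R ⋈[g=c] σ[c>=4](S)))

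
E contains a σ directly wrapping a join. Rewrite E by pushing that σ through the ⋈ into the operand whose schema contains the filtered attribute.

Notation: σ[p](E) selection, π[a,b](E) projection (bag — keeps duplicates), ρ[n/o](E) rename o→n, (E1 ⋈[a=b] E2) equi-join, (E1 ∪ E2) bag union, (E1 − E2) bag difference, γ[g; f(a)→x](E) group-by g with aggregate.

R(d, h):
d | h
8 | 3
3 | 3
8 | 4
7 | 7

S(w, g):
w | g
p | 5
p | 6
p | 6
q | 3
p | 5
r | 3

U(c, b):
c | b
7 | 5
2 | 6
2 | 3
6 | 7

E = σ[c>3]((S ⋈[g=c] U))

σ filters on c, owned by the right side.
E' = (S ⋈[g=c] σ[c>3](U))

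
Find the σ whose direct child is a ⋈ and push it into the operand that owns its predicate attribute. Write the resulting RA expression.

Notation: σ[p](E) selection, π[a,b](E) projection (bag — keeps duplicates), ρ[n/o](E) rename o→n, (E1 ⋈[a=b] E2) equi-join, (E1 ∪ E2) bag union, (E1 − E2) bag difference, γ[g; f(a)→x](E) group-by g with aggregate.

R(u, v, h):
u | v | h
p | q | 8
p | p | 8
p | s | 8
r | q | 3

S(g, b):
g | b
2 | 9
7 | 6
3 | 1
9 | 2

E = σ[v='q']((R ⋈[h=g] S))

σ filters on v, owned by the left side.
E' = (σ[v='q'](R) ⋈[h=g] S)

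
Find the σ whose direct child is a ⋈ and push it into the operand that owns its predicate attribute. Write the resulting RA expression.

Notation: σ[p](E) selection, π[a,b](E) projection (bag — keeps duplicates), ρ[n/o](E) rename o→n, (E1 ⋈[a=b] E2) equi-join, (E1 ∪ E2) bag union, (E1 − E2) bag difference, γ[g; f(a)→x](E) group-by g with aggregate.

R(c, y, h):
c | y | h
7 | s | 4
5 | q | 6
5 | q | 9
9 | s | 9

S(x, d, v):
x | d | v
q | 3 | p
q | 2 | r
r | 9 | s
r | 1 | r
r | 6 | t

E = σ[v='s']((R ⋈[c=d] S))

σ filters on v, owned by the right side.
E' = (R ⋈[c=d] σ[v='s'](S))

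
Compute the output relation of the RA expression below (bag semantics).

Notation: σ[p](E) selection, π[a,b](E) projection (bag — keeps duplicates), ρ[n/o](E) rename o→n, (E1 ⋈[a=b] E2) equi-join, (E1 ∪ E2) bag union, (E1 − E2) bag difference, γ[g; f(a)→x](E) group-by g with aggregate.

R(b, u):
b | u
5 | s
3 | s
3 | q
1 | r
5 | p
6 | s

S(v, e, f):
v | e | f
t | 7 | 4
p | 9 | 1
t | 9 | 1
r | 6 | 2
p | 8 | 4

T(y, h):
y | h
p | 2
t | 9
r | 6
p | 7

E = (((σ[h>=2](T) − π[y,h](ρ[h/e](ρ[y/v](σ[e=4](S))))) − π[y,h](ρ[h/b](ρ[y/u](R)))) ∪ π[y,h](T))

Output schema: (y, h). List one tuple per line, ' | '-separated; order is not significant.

Per-node cardinality:
  T → 4
  σ[h>=2](T) → 4
  S → 5
  σ[e=4](S) → 0
  ρ[y/v](σ[e=4](S)) → 0
  ρ[h/e](ρ[y/v](σ[e=4](S))) → 0
  π[y,h](ρ[h/e](ρ[y/v](σ[e=4](S)))) → 0
  (σ[h>=2](T) − π[y,h](ρ[h/e](ρ[y/v](σ[e=4](S))))) → 4
  R → 6
  ρ[y/u](R) → 6
  ρ[h/b](ρ[y/u](R)) → 6
  π[y,h](ρ[h/b](ρ[y/u](R))) → 6
  ((σ[h>=2](T) − π[y,h](ρ[h/e](ρ[y/v](σ[e=4](S))))) − π[y,h](ρ[h/b](ρ[y/u](R)))) → 4
  T → 4
  π[y,h](T) → 4
  (((σ[h>=2](T) − π[y,h](ρ[h/e](ρ[y/v](σ[e=4](S))))) − π[y,h](ρ[h/b](ρ[y/u](R)))) ∪ π[y,h](T)) → 8

== RESULT ==
y | h
p | 2
p | 2
p | 7
p | 7
r | 6
r | 6
t | 9
t | 9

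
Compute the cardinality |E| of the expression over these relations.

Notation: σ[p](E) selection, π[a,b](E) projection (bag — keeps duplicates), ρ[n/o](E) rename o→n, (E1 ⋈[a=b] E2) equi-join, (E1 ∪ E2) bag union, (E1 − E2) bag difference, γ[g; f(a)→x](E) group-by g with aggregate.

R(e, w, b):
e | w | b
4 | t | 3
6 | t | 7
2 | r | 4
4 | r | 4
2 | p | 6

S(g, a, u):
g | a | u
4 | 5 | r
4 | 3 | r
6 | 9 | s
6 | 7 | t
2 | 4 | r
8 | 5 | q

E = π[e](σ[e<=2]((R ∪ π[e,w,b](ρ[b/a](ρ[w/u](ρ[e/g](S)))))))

Stepwise |·|:
  R → 5
  S → 6
  ρ[e/g](S) → 6
  ρ[w/u](ρ[e/g](S)) → 6
  ρ[b/a](ρ[w/u](ρ[e/g](S))) → 6
  π[e,w,b](ρ[b/a](ρ[w/u](ρ[e/g](S)))) → 6
  (R ∪ π[e,w,b](ρ[b/a](ρ[w/u](ρ[e/g](S))))) → 11
  σ[e<=2]((R ∪ π[e,w,b](ρ[b/a](ρ[w/u](ρ[e/g](S)))))) → 3
  π[e](σ[e<=2]((R ∪ π[e,w,b](ρ[b/a](ρ[w/u](ρ[e/g](S))))))) → 3

|E| = 3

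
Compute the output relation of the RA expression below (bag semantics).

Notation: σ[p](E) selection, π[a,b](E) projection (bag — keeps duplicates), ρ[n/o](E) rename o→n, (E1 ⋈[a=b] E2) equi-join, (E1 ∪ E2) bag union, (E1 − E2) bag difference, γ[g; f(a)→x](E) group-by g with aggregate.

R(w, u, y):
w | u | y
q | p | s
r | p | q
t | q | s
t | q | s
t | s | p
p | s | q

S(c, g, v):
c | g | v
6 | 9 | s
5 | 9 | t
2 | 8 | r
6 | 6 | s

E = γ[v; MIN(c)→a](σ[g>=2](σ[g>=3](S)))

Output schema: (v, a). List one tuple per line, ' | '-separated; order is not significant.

Stepwise |·|:
  S → 4
  σ[g>=3](S) → 4
  σ[g>=2](σ[g>=3](S)) → 4
  γ[v; MIN(c)→a](σ[g>=2](σ[g>=3](S))) → 3

== RESULT ==
v | a
r | 2
s | 6
t | 5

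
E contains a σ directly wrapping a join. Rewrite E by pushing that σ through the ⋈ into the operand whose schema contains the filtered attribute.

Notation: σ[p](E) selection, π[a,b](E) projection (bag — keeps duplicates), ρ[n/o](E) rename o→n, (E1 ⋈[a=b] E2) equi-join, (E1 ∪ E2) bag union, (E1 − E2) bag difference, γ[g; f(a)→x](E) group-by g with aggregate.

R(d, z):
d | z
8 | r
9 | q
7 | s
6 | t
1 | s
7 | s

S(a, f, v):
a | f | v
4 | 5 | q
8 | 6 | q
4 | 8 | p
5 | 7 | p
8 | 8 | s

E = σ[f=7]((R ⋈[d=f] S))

σ filters on f, owned by the right side.
E' = (R ⋈[d=f] σ[f=7](S))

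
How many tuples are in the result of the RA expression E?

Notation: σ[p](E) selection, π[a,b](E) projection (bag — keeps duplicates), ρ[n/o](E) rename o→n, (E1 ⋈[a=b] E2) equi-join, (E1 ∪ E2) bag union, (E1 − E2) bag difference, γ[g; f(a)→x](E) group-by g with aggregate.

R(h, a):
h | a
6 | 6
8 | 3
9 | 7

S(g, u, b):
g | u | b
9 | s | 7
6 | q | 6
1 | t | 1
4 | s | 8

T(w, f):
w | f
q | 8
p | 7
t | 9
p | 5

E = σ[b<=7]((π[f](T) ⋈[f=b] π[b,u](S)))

Stepwise |·|:
  T → 4
  π[f](T) → 4
  S → 4
  π[b,u](S) → 4
  (π[f](T) ⋈[f=b] π[b,u](S)) → 2
  σ[b<=7]((π[f](T) ⋈[f=b] π[b,u](S))) → 1

|E| = 1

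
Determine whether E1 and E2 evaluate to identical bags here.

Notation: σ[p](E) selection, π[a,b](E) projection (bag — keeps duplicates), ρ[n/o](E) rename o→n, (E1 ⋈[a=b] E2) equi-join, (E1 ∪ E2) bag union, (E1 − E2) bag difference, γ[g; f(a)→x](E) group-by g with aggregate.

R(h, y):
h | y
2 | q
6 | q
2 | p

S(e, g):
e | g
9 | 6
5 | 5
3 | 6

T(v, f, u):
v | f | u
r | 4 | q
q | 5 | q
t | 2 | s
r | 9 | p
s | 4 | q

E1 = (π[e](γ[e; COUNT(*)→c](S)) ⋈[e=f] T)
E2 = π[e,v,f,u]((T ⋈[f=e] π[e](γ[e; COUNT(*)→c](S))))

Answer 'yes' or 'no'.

E1 subexpression sizes:
  S → 3
  γ[e; COUNT(*)→c](S) → 3
  π[e](γ[e; COUNT(*)→c](S)) → 3
  T → 5
  (π[e](γ[e; COUNT(*)→c](S)) ⋈[e=f] T) → 2
E2 subexpression sizes:
  T → 5
  S → 3
  γ[e; COUNT(*)→c](S) → 3
  π[e](γ[e; COUNT(*)→c](S)) → 3
  (T ⋈[f=e] π[e](γ[e; COUNT(*)→c](S))) → 2
  π[e,v,f,u]((T ⋈[f=e] π[e](γ[e; COUNT(*)→c](S)))) → 2

E1 and E2 produce the same multiset:
e | v | f | u
5 | q | 5 | q
9 | r | 9 | p

yes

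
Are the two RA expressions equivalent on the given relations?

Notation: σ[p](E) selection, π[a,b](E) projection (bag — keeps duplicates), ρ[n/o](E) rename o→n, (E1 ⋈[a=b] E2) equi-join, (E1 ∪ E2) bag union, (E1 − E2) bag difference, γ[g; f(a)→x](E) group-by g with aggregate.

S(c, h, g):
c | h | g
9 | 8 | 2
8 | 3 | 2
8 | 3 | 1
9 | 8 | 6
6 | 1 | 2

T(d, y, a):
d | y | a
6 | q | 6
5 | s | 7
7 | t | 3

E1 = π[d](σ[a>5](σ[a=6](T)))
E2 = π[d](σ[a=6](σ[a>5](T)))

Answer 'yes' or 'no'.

E1 stepwise |·|:
  T → 3
  σ[a=6](T) → 1
  σ[a>5](σ[a=6](T)) → 1
  π[d](σ[a>5](σ[a=6](T))) → 1
E2 stepwise |·|:
  T → 3
  σ[a>5](T) → 2
  σ[a=6](σ[a>5](T)) → 1
  π[d](σ[a=6](σ[a>5](T))) → 1

E1 and E2 produce the same multiset:
d
6

yes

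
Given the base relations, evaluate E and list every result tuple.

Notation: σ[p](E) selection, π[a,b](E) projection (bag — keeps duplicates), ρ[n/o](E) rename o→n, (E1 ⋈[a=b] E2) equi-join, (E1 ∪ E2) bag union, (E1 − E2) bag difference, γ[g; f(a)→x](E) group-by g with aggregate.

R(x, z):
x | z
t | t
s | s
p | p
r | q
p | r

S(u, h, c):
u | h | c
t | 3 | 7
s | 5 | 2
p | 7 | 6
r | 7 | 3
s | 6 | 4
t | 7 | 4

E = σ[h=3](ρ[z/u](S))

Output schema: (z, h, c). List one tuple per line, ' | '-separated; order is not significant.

Per-node cardinality:
  S → 6
  ρ[z/u](S) → 6
  σ[h=3](ρ[z/u](S)) → 1

== RESULT ==
z | h | c
t | 3 | 7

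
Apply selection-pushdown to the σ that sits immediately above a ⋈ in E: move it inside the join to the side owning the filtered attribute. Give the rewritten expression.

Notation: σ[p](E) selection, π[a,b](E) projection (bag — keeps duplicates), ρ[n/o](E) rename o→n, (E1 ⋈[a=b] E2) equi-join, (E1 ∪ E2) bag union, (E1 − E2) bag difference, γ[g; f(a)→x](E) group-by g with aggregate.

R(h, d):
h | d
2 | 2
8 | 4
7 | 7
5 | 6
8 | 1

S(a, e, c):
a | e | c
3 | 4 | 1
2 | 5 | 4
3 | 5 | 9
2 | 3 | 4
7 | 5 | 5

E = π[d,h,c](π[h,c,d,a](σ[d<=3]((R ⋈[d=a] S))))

σ filters on d, owned by the left side.
E' = π[d,h,c](π[h,c,d,a]((σ[d<=3](R) ⋈[d=a] S)))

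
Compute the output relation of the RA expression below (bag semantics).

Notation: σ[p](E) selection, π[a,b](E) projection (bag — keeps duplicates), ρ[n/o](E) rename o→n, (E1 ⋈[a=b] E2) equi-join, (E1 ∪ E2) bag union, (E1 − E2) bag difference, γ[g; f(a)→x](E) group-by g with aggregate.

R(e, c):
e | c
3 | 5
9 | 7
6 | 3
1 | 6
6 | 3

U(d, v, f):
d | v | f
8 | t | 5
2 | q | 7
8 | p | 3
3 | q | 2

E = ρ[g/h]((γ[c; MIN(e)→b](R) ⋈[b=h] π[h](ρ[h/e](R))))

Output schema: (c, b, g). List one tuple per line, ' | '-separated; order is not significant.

Stepwise |·|:
  R → 5
  γ[c; MIN(e)→b](R) → 4
  R → 5
  ρ[h/e](R) → 5
  π[h](ρ[h/e](R)) → 5
  (γ[c; MIN(e)→b](R) ⋈[b=h] π[h](ρ[h/e](R))) → 5
  ρ[g/h]((γ[c; MIN(e)→b](R) ⋈[b=h] π[h](ρ[h/e](R)))) → 5

== RESULT ==
c | b | g
3 | 6 | 6
3 | 6 | 6
5 | 3 | 3
6 | 1 | 1
7 | 9 | 9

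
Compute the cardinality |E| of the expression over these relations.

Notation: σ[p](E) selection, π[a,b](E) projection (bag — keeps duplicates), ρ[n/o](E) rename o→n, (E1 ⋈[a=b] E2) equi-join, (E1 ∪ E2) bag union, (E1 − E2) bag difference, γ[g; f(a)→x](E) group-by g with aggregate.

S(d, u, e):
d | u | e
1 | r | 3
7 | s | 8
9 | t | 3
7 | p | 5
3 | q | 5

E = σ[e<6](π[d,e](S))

Stepwise |·|:
  S → 5
  π[d,e](S) → 5
  σ[e<6](π[d,e](S)) → 4

|E| = 4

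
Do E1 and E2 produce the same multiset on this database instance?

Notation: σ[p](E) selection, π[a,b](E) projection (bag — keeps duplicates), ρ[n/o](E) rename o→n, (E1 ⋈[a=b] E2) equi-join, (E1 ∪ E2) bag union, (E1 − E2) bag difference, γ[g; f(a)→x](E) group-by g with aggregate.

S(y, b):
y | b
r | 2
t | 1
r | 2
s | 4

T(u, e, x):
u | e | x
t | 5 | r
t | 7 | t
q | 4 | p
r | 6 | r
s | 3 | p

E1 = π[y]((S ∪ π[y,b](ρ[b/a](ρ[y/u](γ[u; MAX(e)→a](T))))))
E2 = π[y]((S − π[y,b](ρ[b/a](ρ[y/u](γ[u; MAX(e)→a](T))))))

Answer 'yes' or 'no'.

E1 stepwise |·|:
  S → 4
  T → 5
  γ[u; MAX(e)→a](T) → 4
  ρ[y/u](γ[u; MAX(e)→a](T)) → 4
  ρ[b/a](ρ[y/u](γ[u; MAX(e)→a](T))) → 4
  π[y,b](ρ[b/a](ρ[y/u](γ[u; MAX(e)→a](T)))) → 4
  (S ∪ π[y,b](ρ[b/a](ρ[y/u](γ[u; MAX(e)→a](T))))) → 8
  π[y]((S ∪ π[y,b](ρ[b/a](ρ[y/u](γ[u; MAX(e)→a](T)))))) → 8
E2 stepwise |·|:
  S → 4
  T → 5
  γ[u; MAX(e)→a](T) → 4
  ρ[y/u](γ[u; MAX(e)→a](T)) → 4
  ρ[b/a](ρ[y/u](γ[u; MAX(e)→a](T))) → 4
  π[y,b](ρ[b/a](ρ[y/u](γ[u; MAX(e)→a](T)))) → 4
  (S − π[y,b](ρ[b/a](ρ[y/u](γ[u; MAX(e)→a](T))))) → 4
  π[y]((S − π[y,b](ρ[b/a](ρ[y/u](γ[u; MAX(e)→a](T)))))) → 4

E1 result:
y
q
r
r
r
s
s
t
t
E2 result:
y
r
r
s
t
Witness: ('q',) appears 1× in E1 but 0× in E2.

no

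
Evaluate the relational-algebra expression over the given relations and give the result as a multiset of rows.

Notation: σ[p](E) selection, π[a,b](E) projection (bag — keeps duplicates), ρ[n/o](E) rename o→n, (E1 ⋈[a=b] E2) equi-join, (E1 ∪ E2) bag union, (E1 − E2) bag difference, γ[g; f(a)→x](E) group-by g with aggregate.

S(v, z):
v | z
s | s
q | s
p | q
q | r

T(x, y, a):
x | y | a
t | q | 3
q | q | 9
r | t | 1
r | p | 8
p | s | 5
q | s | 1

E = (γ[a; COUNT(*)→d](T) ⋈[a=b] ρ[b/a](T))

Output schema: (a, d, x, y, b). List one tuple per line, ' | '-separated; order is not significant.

Subexpression sizes:
  T → 6
  γ[a; COUNT(*)→d](T) → 5
  T → 6
  ρ[b/a](T) → 6
  (γ[a; COUNT(*)→d](T) ⋈[a=b] ρ[b/a](T)) → 6

== RESULT ==
a | d | x | y | b
1 | 2 | q | s | 1
1 | 2 | r | t | 1
3 | 1 | t | q | 3
5 | 1 | p | s | 5
8 | 1 | r | p | 8
9 | 1 | q | q | 9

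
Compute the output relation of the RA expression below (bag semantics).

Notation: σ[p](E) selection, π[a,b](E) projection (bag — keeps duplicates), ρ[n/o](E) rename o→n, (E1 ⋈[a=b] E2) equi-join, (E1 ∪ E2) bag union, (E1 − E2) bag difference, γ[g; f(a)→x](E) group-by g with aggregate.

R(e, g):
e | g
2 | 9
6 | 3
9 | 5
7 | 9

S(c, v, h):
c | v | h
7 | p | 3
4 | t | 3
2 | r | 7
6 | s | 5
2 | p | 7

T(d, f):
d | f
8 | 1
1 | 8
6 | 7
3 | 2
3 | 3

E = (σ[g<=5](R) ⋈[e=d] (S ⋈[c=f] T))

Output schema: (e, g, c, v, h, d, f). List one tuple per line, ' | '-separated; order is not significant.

Per-node cardinality:
  R → 4
  σ[g<=5](R) → 2
  S → 5
  T → 5
  (S ⋈[c=f] T) → 3
  (σ[g<=5](R) ⋈[e=d] (S ⋈[c=f] T)) → 1

== RESULT ==
e | g | c | v | h | d | f
6 | 3 | 7 | p | 3 | 6 | 7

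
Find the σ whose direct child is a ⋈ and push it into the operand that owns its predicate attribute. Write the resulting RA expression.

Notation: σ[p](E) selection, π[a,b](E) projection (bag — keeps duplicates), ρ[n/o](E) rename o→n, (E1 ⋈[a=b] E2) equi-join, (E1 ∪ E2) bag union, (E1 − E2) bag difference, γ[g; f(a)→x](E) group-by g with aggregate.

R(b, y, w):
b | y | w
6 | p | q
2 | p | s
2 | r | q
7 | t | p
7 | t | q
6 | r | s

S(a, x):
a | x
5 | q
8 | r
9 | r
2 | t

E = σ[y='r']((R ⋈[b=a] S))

σ filters on y, owned by the left side.
E' = (σ[y='r'](R) ⋈[b=a] S)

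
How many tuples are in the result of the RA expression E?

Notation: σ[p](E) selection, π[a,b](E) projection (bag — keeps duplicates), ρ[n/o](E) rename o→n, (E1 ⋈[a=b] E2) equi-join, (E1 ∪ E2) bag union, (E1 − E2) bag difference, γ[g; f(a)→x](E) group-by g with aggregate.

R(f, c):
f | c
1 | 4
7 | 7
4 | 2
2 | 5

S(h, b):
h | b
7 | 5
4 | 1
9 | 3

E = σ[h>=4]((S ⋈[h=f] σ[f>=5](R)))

Stepwise |·|:
  S → 3
  R → 4
  σ[f>=5](R) → 1
  (S ⋈[h=f] σ[f>=5](R)) → 1
  σ[h>=4]((S ⋈[h=f] σ[f>=5](R))) → 1

|E| = 1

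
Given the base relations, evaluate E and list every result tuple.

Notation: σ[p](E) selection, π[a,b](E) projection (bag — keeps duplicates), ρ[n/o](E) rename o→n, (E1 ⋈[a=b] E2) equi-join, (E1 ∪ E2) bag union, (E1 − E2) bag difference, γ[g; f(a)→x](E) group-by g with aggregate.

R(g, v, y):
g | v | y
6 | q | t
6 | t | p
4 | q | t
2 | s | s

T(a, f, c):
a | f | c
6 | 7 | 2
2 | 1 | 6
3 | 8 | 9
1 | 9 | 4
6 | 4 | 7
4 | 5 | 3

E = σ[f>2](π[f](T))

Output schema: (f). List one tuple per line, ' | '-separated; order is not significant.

Per-node cardinality:
  T → 6
  π[f](T) → 6
  σ[f>2](π[f](T)) → 5

== RESULT ==
f
4
5
7
8
9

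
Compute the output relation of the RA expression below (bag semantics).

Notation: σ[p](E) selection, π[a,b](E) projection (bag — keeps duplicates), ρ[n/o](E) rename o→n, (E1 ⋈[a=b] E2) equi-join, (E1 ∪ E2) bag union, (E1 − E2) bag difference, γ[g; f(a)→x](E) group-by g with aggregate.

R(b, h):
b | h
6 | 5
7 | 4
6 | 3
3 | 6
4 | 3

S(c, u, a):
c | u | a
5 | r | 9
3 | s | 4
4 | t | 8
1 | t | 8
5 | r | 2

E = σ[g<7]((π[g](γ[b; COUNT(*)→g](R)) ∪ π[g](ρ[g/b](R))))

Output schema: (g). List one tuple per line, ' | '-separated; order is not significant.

Per-node cardinality:
  R → 5
  γ[b; COUNT(*)→g](R) → 4
  π[g](γ[b; COUNT(*)→g](R)) → 4
  R → 5
  ρ[g/b](R) → 5
  π[g](ρ[g/b](R)) → 5
  (π[g](γ[b; COUNT(*)→g](R)) ∪ π[g](ρ[g/b](R))) → 9
  σ[g<7]((π[g](γ[b; COUNT(*)→g](R)) ∪ π[g](ρ[g/b](R)))) → 8

== RESULT ==
g
1
1
1
2
3
4
6
6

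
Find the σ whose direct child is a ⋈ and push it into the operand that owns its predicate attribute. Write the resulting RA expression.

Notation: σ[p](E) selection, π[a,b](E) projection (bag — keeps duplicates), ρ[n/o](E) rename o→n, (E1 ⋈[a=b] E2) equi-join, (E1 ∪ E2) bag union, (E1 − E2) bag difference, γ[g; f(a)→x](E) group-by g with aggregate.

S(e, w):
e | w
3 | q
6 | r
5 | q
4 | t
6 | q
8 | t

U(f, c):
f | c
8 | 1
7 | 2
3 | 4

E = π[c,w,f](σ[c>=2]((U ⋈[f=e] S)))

σ filters on c, owned by the left side.
E' = π[c,w,f]((σ[c>=2](U) ⋈[f=e] S))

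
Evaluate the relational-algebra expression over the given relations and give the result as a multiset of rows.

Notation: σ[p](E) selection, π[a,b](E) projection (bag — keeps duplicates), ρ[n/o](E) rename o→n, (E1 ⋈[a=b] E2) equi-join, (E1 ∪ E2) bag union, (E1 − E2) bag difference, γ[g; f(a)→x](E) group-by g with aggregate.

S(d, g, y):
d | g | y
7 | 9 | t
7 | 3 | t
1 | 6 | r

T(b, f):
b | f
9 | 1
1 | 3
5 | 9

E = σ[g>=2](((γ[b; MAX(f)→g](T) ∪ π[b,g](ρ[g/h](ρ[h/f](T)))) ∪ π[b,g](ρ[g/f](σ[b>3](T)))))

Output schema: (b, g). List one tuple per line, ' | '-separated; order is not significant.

Row counts bottom-up:
  T → 3
  γ[b; MAX(f)→g](T) → 3
  T → 3
  ρ[h/f](T) → 3
  ρ[g/h](ρ[h/f](T)) → 3
  π[b,g](ρ[g/h](ρ[h/f](T))) → 3
  (γ[b; MAX(f)→g](T) ∪ π[b,g](ρ[g/h](ρ[h/f](T)))) → 6
  T → 3
  σ[b>3](T) → 2
  ρ[g/f](σ[b>3](T)) → 2
  π[b,g](ρ[g/f](σ[b>3](T))) → 2
  ((γ[b; MAX(f)→g](T) ∪ π[b,g](ρ[g/h](ρ[h/f](T)))) ∪ π[b,g](ρ[g/f](σ[b>3](T)))) → 8
  σ[g>=2](((γ[b; MAX(f)→g](T) ∪ π[b,g](ρ[g/h](ρ[h/f](T)))) ∪ π[b,g](ρ[g/f](σ[b>3](T))))) → 5

== RESULT ==
b | g
1 | 3
1 | 3
5 | 9
5 | 9
5 | 9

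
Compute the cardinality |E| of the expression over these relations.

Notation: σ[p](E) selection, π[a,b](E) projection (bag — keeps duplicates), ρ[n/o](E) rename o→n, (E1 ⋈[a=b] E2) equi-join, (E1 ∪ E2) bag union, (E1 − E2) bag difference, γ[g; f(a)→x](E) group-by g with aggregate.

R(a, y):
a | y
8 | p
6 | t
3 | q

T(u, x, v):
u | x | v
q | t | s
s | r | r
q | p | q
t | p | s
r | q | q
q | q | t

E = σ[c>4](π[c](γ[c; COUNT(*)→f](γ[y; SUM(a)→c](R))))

Subexpression sizes:
  R → 3
  γ[y; SUM(a)→c](R) → 3
  γ[c; COUNT(*)→f](γ[y; SUM(a)→c](R)) → 3
  π[c](γ[c; COUNT(*)→f](γ[y; SUM(a)→c](R))) → 3
  σ[c>4](π[c](γ[c; COUNT(*)→f](γ[y; SUM(a)→c](R)))) → 2

|E| = 2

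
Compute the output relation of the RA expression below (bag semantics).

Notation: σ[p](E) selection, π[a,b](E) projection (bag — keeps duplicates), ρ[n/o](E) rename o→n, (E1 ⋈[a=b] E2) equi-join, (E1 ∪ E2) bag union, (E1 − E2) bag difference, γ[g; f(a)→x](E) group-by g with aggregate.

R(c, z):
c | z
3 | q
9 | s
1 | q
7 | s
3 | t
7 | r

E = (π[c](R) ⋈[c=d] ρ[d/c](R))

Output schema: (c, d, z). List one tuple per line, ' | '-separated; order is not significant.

Subexpression sizes:
  R → 6
  π[c](R) → 6
  R → 6
  ρ[d/c](R) → 6
  (π[c](R) ⋈[c=d] ρ[d/c](R)) → 10

== RESULT ==
c | d | z
1 | 1 | q
3 | 3 | q
3 | 3 | q
3 | 3 | t
3 | 3 | t
7 | 7 | r
7 | 7 | r
7 | 7 | s
7 | 7 | s
9 | 9 | s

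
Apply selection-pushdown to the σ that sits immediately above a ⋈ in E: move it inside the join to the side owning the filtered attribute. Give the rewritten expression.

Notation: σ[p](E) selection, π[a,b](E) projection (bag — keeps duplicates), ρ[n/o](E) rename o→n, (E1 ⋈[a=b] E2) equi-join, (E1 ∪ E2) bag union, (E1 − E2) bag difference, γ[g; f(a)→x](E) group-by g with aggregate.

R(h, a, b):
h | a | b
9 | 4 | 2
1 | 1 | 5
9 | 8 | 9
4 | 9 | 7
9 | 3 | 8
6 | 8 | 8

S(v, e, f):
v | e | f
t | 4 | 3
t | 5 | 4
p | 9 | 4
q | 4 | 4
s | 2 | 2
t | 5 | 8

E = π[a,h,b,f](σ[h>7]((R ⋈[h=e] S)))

σ filters on h, owned by the left side.
E' = π[a,h,b,f]((σ[h>7](R) ⋈[h=e] S))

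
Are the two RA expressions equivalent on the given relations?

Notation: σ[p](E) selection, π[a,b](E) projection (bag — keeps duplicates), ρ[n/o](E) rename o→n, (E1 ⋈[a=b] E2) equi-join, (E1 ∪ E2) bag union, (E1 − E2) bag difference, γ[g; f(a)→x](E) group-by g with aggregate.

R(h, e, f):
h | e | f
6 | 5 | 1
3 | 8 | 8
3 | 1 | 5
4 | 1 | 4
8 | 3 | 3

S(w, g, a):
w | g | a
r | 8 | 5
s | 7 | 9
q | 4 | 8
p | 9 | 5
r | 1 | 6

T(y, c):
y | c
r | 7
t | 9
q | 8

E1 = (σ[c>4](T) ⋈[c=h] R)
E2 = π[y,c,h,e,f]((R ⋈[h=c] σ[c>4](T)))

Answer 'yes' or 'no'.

E1 stepwise |·|:
  T → 3
  σ[c>4](T) → 3
  R → 5
  (σ[c>4](T) ⋈[c=h] R) → 1
E2 stepwise |·|:
  R → 5
  T → 3
  σ[c>4](T) → 3
  (R ⋈[h=c] σ[c>4](T)) → 1
  π[y,c,h,e,f]((R ⋈[h=c] σ[c>4](T))) → 1

E1 and E2 produce the same multiset:
y | c | h | e | f
q | 8 | 8 | 3 | 3

yes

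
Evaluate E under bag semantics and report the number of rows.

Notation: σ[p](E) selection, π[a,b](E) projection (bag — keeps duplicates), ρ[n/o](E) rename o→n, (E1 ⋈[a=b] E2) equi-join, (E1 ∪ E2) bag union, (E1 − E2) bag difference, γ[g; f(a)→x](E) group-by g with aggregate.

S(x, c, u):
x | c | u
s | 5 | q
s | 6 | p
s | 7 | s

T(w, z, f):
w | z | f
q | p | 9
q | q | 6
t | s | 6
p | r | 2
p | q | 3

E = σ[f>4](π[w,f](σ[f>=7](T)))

Per-node cardinality:
  T → 5
  σ[f>=7](T) → 1
  π[w,f](σ[f>=7](T)) → 1
  σ[f>4](π[w,f](σ[f>=7](T))) → 1

|E| = 1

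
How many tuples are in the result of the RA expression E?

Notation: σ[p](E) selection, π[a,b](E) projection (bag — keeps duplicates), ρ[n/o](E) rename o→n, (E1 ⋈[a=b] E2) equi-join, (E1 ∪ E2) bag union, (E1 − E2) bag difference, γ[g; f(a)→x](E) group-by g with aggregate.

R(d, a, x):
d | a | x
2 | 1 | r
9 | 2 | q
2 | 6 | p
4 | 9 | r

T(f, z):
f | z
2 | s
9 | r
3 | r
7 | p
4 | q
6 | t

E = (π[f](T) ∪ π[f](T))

Row counts bottom-up:
  T → 6
  π[f](T) → 6
  T → 6
  π[f](T) → 6
  (π[f](T) ∪ π[f](T)) → 12

|E| = 12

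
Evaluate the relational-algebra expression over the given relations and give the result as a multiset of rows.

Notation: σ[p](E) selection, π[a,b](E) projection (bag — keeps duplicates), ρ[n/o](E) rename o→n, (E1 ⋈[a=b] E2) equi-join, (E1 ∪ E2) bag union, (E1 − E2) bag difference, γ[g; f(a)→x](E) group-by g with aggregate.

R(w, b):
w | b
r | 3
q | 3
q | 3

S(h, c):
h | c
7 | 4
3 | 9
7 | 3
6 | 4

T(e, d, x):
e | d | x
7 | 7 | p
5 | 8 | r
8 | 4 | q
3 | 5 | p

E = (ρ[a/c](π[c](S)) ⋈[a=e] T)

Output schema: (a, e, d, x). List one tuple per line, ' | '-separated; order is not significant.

Per-node cardinality:
  S → 4
  π[c](S) → 4
  ρ[a/c](π[c](S)) → 4
  T → 4
  (ρ[a/c](π[c](S)) ⋈[a=e] T) → 1

== RESULT ==
a | e | d | x
3 | 3 | 5 | p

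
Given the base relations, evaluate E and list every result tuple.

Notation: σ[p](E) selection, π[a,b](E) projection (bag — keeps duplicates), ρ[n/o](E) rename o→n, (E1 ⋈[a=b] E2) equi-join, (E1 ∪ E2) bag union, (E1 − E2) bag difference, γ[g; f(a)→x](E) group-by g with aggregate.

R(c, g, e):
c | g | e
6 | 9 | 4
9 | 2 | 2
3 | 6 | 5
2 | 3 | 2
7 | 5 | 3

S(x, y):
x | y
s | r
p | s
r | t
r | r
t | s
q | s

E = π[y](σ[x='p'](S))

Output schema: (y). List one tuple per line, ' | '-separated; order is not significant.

Row counts bottom-up:
  S → 6
  σ[x='p'](S) → 1
  π[y](σ[x='p'](S)) → 1

== RESULT ==
y
s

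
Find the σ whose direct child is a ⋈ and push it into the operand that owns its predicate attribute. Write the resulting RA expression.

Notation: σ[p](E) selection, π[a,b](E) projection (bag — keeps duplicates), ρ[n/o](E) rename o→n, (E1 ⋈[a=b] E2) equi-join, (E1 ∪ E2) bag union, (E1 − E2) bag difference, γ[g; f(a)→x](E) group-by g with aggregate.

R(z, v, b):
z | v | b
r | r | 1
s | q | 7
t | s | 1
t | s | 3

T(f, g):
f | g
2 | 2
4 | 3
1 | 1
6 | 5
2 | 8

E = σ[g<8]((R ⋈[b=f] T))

σ filters on g, owned by the right side.
E' = (R ⋈[b=f] σ[g<8](T))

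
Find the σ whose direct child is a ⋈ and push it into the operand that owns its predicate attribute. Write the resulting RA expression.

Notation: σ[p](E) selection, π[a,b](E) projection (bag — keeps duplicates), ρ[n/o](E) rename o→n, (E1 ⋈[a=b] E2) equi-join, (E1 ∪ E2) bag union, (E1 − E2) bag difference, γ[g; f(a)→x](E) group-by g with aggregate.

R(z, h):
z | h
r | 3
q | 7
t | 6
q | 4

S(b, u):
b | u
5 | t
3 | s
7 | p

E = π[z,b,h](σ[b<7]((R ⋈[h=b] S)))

σ filters on b, owned by the right side.
E' = π[z,b,h]((R ⋈[h=b] σ[b<7](S)))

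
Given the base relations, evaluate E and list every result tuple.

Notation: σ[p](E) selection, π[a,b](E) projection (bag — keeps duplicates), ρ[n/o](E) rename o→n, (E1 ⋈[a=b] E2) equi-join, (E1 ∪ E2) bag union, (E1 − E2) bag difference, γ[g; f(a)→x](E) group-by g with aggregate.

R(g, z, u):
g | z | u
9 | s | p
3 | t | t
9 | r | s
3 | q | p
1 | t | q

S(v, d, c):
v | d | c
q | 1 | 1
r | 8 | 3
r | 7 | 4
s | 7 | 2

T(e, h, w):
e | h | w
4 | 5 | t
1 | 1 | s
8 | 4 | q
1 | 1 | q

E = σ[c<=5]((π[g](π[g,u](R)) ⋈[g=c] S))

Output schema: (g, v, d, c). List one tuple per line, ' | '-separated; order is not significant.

Stepwise |·|:
  R → 5
  π[g,u](R) → 5
  π[g](π[g,u](R)) → 5
  S → 4
  (π[g](π[g,u](R)) ⋈[g=c] S) → 3
  σ[c<=5]((π[g](π[g,u](R)) ⋈[g=c] S)) → 3

== RESULT ==
g | v | d | c
1 | q | 1 | 1
3 | r | 8 | 3
3 | r | 8 | 3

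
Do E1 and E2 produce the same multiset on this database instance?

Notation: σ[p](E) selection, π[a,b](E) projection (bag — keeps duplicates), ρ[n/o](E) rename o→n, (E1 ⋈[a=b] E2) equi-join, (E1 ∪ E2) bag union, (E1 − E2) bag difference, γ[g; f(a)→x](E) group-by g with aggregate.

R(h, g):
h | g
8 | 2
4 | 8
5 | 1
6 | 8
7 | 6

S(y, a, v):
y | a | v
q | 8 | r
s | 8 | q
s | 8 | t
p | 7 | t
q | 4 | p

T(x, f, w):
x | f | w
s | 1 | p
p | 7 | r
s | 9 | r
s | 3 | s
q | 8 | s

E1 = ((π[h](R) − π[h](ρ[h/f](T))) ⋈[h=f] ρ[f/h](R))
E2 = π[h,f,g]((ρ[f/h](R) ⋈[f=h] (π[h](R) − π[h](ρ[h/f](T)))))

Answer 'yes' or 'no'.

E1 per-node cardinality:
  R → 5
  π[h](R) → 5
  T → 5
  ρ[h/f](T) → 5
  π[h](ρ[h/f](T)) → 5
  (π[h](R) − π[h](ρ[h/f](T))) → 3
  R → 5
  ρ[f/h](R) → 5
  ((π[h](R) − π[h](ρ[h/f](T))) ⋈[h=f] ρ[f/h](R)) → 3
E2 per-node cardinality:
  R → 5
  ρ[f/h](R) → 5
  R → 5
  π[h](R) → 5
  T → 5
  ρ[h/f](T) → 5
  π[h](ρ[h/f](T)) → 5
  (π[h](R) − π[h](ρ[h/f](T))) → 3
  (ρ[f/h](R) ⋈[f=h] (π[h](R) − π[h](ρ[h/f](T)))) → 3
  π[h,f,g]((ρ[f/h](R) ⋈[f=h] (π[h](R) − π[h](ρ[h/f](T))))) → 3

E1 and E2 produce the same multiset:
h | f | g
4 | 4 | 8
5 | 5 | 1
6 | 6 | 8

yes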